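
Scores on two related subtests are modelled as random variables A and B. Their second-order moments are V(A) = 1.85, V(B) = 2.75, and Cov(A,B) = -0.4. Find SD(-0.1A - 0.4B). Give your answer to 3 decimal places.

V(-0.1A - 0.4B) = (-0.1)²·V(A) + (-0.4)²·V(B) + 2·(-0.1)·(-0.4)·Cov(A,B)
= 0.01·1.85 + 0.16·2.75 + 0.08·-0.4 = 0.4265
SD(-0.1A - 0.4B) = √0.4265 ≈ 0.653

0.653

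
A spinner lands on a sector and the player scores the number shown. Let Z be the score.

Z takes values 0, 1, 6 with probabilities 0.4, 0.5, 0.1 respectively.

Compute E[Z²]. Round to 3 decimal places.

4.100

E[Z²] = (0)²(0.4) + (1)²(0.5) + (6)²(0.1) = 4.1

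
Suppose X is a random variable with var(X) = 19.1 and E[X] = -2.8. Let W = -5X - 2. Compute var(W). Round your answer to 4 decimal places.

var(-5X - 2) = (-5)²·var(X) = 25·19.1 = 477.5

477.5000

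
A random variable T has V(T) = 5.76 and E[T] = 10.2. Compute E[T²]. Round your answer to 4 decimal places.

E[T²] = V(T) + (E[T])² = 5.76 + (10.2)² = 109.8

109.8000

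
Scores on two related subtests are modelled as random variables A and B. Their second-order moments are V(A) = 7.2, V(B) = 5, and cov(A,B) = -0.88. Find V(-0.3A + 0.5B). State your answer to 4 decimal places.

V(-0.3A + 0.5B) = (-0.3)²·V(A) + (0.5)²·V(B) + 2·(-0.3)·(0.5)·cov(A,B)
= 0.09·7.2 + 0.25·5 + -0.3·-0.88 = 2.162

2.1620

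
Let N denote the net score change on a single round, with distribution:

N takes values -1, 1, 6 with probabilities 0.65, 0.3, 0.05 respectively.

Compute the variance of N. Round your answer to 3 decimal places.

E[N] = (-1)(0.65) + (1)(0.3) + (6)(0.05) = -0.05
E[N²] = (-1)²(0.65) + (1)²(0.3) + (6)²(0.05) = 2.75
var(N) = E[N²] − (E[N])² = 2.75 − (-0.05)² = 2.7475

2.748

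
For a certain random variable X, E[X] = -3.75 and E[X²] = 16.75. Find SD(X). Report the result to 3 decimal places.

V(X) = 16.75 − (-3.75)² = 2.6875
SD(X) = √2.6875 ≈ 1.639

1.639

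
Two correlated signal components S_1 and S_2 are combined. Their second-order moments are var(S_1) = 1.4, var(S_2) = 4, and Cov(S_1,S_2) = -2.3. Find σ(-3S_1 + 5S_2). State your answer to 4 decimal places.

13.4759

var(-3S_1 + 5S_2) = (-3)²·var(S_1) + (5)²·var(S_2) + 2·(-3)·(5)·Cov(S_1,S_2)
= 9·1.4 + 25·4 + -30·-2.3 = 181.6
σ(-3S_1 + 5S_2) = √181.6 ≈ 13.4759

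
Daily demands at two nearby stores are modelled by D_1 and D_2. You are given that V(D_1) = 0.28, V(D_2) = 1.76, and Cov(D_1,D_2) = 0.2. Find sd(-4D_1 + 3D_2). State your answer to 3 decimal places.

V(-4D_1 + 3D_2) = (-4)²·V(D_1) + (3)²·V(D_2) + 2·(-4)·(3)·Cov(D_1,D_2)
= 16·0.28 + 9·1.76 + -24·0.2 = 15.52
sd(-4D_1 + 3D_2) = √15.52 ≈ 3.940

3.940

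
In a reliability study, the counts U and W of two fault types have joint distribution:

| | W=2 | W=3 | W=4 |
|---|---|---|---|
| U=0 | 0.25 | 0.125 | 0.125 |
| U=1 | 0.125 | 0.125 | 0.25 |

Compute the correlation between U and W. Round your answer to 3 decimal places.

0.289

E[U] = 0.5,  E[W] = 3
E[UW] = 1.625
Cov(U,W) = E[UW] − E[U]E[W] = 1.625 − (0.5)(3) = 0.125
var(U) = 0.25,  var(W) = 0.75
ρ = 0.125 / √(0.25·0.75) ≈ 0.289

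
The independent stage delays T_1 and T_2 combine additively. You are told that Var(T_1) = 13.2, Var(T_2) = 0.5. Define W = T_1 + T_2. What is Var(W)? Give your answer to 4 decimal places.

By independence, Var(W) = (1)²Var(T_1) + (1)²Var(T_2)
= (1)²·13.2 + (1)²·0.5 = 13.7

13.7000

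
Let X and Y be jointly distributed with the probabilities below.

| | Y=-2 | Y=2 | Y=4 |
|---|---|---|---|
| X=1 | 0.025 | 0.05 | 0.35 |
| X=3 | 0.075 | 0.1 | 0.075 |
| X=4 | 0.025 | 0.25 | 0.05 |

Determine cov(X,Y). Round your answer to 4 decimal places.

E[X] = 2.475,  E[Y] = 2.45
E[XY] = 5.1
cov(X,Y) = E[XY] − E[X]E[Y] = 5.1 − (2.475)(2.45) = -0.96375

-0.9638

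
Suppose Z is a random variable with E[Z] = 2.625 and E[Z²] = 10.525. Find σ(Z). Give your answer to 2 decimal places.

1.91

Var(Z) = 10.525 − (2.625)² = 3.634375
σ(Z) = √3.634375 ≈ 1.91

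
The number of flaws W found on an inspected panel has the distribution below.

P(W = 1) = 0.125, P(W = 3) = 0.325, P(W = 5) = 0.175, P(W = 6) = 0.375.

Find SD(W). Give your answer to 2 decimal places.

1.75

E[W] = (1)(0.125) + (3)(0.325) + (5)(0.175) + (6)(0.375) = 4.225
E[W²] = (1)²(0.125) + (3)²(0.325) + (5)²(0.175) + (6)²(0.375) = 20.925
Var(W) = E[W²] − (E[W])² = 20.925 − (4.225)² = 3.074375
SD(W) = √3.074375 ≈ 1.75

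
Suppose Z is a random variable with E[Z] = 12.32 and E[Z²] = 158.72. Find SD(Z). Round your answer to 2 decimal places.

2.63

Var(Z) = 158.72 − (12.32)² = 6.9376
SD(Z) = √6.9376 ≈ 2.63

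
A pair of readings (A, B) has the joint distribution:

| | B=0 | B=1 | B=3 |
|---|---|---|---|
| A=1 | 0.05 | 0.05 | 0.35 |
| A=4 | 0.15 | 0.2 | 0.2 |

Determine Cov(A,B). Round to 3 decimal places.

E[A] = 2.65,  E[B] = 1.9
E[AB] = 4.3
Cov(A,B) = E[AB] − E[A]E[B] = 4.3 − (2.65)(1.9) = -0.735

-0.735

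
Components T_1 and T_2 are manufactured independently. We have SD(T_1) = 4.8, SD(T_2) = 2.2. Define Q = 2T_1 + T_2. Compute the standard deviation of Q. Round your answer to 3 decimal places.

var(T_1) = 23.04, var(T_2) = 4.84
By independence, var(Q) = (2)²var(T_1) + (1)²var(T_2)
= (2)²·23.04 + (1)²·4.84 = 97
SD(Q) = √97 ≈ 9.849

9.849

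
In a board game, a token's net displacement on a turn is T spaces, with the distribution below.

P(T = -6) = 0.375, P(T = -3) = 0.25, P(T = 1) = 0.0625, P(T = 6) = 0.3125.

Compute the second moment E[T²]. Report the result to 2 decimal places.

27.06

E[T²] = (-6)²(0.375) + (-3)²(0.25) + (1)²(0.0625) + (6)²(0.3125) = 27.0625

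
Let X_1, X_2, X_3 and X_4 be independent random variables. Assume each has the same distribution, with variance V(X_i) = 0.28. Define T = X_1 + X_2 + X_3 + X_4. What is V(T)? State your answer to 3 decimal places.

By independence, V(T) = (1)²V(X_1) + (1)²V(X_2) + (1)²V(X_3) + (1)²V(X_4)
= (1)²·0.28 + (1)²·0.28 + (1)²·0.28 + (1)²·0.28 = 1.12

1.120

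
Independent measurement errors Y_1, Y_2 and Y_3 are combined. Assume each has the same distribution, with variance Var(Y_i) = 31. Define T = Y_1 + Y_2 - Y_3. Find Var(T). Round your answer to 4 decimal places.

By independence, Var(T) = (1)²Var(Y_1) + (1)²Var(Y_2) + (-1)²Var(Y_3)
= (1)²·31 + (1)²·31 + (-1)²·31 = 93

93.0000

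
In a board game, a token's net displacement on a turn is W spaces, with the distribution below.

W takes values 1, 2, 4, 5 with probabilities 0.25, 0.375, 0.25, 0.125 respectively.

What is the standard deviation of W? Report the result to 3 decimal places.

1.409

E[W] = (1)(0.25) + (2)(0.375) + (4)(0.25) + (5)(0.125) = 2.625
E[W²] = (1)²(0.25) + (2)²(0.375) + (4)²(0.25) + (5)²(0.125) = 8.875
V(W) = E[W²] − (E[W])² = 8.875 − (2.625)² = 1.984375
σ(W) = √1.984375 ≈ 1.409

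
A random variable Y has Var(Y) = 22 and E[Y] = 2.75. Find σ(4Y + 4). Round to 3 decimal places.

18.762

Var(4Y + 4) = (4)²·22 = 352
σ(4Y + 4) = √352 ≈ 18.762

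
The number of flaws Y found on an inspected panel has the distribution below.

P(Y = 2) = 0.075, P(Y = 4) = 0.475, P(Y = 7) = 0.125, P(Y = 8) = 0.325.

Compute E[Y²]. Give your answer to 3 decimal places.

34.825

E[Y²] = (2)²(0.075) + (4)²(0.475) + (7)²(0.125) + (8)²(0.325) = 34.825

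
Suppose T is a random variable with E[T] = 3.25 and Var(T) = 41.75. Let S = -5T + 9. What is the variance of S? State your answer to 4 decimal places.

1043.7500

Var(-5T + 9) = (-5)²·Var(T) = 25·41.75 = 1043.75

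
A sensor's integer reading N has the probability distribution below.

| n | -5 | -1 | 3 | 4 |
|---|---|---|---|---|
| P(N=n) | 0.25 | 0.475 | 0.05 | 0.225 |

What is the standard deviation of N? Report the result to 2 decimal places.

E[N] = (-5)(0.25) + (-1)(0.475) + (3)(0.05) + (4)(0.225) = -0.675
E[N²] = (-5)²(0.25) + (-1)²(0.475) + (3)²(0.05) + (4)²(0.225) = 10.775
V(N) = E[N²] − (E[N])² = 10.775 − (-0.675)² = 10.319375
sd(N) = √10.319375 ≈ 3.21

3.21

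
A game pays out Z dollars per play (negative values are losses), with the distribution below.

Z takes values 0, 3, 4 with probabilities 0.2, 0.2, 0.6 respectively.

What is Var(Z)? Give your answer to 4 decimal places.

E[Z] = (0)(0.2) + (3)(0.2) + (4)(0.6) = 3
E[Z²] = (0)²(0.2) + (3)²(0.2) + (4)²(0.6) = 11.4
Var(Z) = E[Z²] − (E[Z])² = 11.4 − (3)² = 2.4

2.4000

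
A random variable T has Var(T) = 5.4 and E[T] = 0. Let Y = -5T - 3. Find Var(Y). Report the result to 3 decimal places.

135.000

Var(-5T - 3) = (-5)²·Var(T) = 25·5.4 = 135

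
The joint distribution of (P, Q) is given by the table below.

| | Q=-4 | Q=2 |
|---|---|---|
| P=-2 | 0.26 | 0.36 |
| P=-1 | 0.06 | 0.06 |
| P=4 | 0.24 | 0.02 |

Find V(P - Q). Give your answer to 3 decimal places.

E[P] = -0.32,  E[Q] = -1.36,  E[PQ] = -2.92
V(P) = 6.76 − (-0.32)² = 6.6576;  V(Q) = 10.72 − (-1.36)² = 8.8704
Cov(P,Q) = -2.92 − (-0.32)(-1.36) = -3.3552
V(P - Q) = (1)²·6.6576 + (-1)²·8.8704 + 2·(1)·(-1)·-3.3552 = 22.2384

22.238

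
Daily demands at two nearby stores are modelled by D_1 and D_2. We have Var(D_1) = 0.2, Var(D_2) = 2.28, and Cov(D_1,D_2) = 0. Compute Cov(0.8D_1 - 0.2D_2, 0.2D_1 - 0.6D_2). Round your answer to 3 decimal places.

Cov(0.8D_1 - 0.2D_2, 0.2D_1 - 0.6D_2) = (0.8)(0.2)Var(D_1) + (-0.2)(-0.6)Var(D_2) + [(0.8)(-0.6) + (-0.2)(0.2)]Cov(D_1,D_2)
= 0.16·0.2 + 0.12·2.28 + -0.52·0 = 0.3056

0.306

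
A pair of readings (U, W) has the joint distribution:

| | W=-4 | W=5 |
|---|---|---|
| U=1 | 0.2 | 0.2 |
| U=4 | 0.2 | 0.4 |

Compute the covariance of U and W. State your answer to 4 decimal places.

E[U] = 2.8,  E[W] = 1.4
E[UW] = 5
Cov(U,W) = E[UW] − E[U]E[W] = 5 − (2.8)(1.4) = 1.08

1.0800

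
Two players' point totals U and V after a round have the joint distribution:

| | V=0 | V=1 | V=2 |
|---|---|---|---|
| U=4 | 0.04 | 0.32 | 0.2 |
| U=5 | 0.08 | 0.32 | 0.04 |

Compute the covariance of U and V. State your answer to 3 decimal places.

E[U] = 4.44,  E[V] = 1.12
E[UV] = 4.88
Cov(U,V) = E[UV] − E[U]E[V] = 4.88 − (4.44)(1.12) = -0.0928

-0.093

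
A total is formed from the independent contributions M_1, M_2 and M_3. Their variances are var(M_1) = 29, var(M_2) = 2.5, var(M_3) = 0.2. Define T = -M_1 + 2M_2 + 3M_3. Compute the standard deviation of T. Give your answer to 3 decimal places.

6.387

By independence, var(T) = (-1)²var(M_1) + (2)²var(M_2) + (3)²var(M_3)
= (-1)²·29 + (2)²·2.5 + (3)²·0.2 = 40.8
sd(T) = √40.8 ≈ 6.387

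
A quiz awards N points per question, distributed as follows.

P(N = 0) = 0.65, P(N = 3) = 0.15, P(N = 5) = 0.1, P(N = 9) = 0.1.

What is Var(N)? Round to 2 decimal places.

8.53

E[N] = (0)(0.65) + (3)(0.15) + (5)(0.1) + (9)(0.1) = 1.85
E[N²] = (0)²(0.65) + (3)²(0.15) + (5)²(0.1) + (9)²(0.1) = 11.95
Var(N) = E[N²] − (E[N])² = 11.95 − (1.85)² = 8.5275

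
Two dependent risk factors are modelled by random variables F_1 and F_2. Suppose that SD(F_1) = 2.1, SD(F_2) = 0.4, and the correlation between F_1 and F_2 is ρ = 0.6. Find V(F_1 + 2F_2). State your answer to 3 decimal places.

7.066

V(F_1) = (2.1)² = 4.41;  V(F_2) = (0.4)² = 0.16
Cov(F_1,F_2) = ρ·SD(F_1)·SD(F_2) = 0.6·2.1·0.4 = 0.504
V(F_1 + 2F_2) = (1)²·V(F_1) + (2)²·V(F_2) + 2·(1)·(2)·Cov(F_1,F_2)
= 1·4.41 + 4·0.16 + 4·0.504 = 7.066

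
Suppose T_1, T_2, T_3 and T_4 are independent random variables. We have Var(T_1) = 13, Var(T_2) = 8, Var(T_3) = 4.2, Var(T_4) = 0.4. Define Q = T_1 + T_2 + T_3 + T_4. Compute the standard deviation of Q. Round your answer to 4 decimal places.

5.0596

By independence, Var(Q) = (1)²Var(T_1) + (1)²Var(T_2) + (1)²Var(T_3) + (1)²Var(T_4)
= (1)²·13 + (1)²·8 + (1)²·4.2 + (1)²·0.4 = 25.6
σ(Q) = √25.6 ≈ 5.0596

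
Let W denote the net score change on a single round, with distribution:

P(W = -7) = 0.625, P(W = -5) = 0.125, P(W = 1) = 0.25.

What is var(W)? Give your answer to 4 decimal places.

E[W] = (-7)(0.625) + (-5)(0.125) + (1)(0.25) = -4.75
E[W²] = (-7)²(0.625) + (-5)²(0.125) + (1)²(0.25) = 34
var(W) = E[W²] − (E[W])² = 34 − (-4.75)² = 11.4375

11.4375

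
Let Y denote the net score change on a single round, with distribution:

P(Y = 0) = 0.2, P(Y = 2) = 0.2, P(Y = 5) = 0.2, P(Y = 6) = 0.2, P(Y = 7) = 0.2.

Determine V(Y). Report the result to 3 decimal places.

6.800

E[Y] = (0)(0.2) + (2)(0.2) + (5)(0.2) + (6)(0.2) + (7)(0.2) = 4
E[Y²] = (0)²(0.2) + (2)²(0.2) + (5)²(0.2) + (6)²(0.2) + (7)²(0.2) = 22.8
V(Y) = E[Y²] − (E[Y])² = 22.8 − (4)² = 6.8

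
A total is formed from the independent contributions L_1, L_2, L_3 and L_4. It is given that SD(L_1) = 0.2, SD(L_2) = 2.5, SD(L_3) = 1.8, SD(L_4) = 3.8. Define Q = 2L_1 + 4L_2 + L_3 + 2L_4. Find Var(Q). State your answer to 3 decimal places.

161.160

Var(L_1) = 0.04, Var(L_2) = 6.25, Var(L_3) = 3.24, Var(L_4) = 14.44
By independence, Var(Q) = (2)²Var(L_1) + (4)²Var(L_2) + (1)²Var(L_3) + (2)²Var(L_4)
= (2)²·0.04 + (4)²·6.25 + (1)²·3.24 + (2)²·14.44 = 161.16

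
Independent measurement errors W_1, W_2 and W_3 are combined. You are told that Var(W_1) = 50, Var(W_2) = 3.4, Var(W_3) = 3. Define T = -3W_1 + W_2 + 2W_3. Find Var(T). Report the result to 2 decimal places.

By independence, Var(T) = (-3)²Var(W_1) + (1)²Var(W_2) + (2)²Var(W_3)
= (-3)²·50 + (1)²·3.4 + (2)²·3 = 465.4

465.40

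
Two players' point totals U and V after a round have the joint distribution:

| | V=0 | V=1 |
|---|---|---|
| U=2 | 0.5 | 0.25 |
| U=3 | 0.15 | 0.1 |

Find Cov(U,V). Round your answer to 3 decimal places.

E[U] = 2.25,  E[V] = 0.35
E[UV] = 0.8
Cov(U,V) = E[UV] − E[U]E[V] = 0.8 − (2.25)(0.35) = 0.0125

0.013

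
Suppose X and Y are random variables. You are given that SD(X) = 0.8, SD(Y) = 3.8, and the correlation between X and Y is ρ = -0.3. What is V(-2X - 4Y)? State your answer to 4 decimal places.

219.0080

V(X) = (0.8)² = 0.64;  V(Y) = (3.8)² = 14.44
Cov(X,Y) = ρ·SD(X)·SD(Y) = -0.3·0.8·3.8 = -0.912
V(-2X - 4Y) = (-2)²·V(X) + (-4)²·V(Y) + 2·(-2)·(-4)·Cov(X,Y)
= 4·0.64 + 16·14.44 + 16·-0.912 = 219.008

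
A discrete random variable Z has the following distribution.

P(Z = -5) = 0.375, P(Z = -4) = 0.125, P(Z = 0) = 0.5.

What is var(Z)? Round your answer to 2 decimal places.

E[Z] = (-5)(0.375) + (-4)(0.125) + (0)(0.5) = -2.375
E[Z²] = (-5)²(0.375) + (-4)²(0.125) + (0)²(0.5) = 11.375
var(Z) = E[Z²] − (E[Z])² = 11.375 − (-2.375)² = 5.734375

5.73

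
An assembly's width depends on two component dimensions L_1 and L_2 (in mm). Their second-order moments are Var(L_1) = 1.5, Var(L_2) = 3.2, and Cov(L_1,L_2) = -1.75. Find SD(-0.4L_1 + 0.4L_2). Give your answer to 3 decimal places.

1.145

Var(-0.4L_1 + 0.4L_2) = (-0.4)²·Var(L_1) + (0.4)²·Var(L_2) + 2·(-0.4)·(0.4)·Cov(L_1,L_2)
= 0.16·1.5 + 0.16·3.2 + -0.32·-1.75 = 1.312
SD(-0.4L_1 + 0.4L_2) = √1.312 ≈ 1.145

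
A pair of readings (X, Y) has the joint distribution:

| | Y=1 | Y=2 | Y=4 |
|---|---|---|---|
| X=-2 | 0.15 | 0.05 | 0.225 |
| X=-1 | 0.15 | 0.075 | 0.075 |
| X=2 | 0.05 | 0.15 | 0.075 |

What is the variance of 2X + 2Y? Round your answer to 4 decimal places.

16.4400

E[X] = -0.6,  E[Y] = 2.4,  E[XY] = -1.6
V(X) = 3.1 − (-0.6)² = 2.74;  V(Y) = 7.45 − (2.4)² = 1.69
Cov(X,Y) = -1.6 − (-0.6)(2.4) = -0.16
V(2X + 2Y) = (2)²·2.74 + (2)²·1.69 + 2·(2)·(2)·-0.16 = 16.44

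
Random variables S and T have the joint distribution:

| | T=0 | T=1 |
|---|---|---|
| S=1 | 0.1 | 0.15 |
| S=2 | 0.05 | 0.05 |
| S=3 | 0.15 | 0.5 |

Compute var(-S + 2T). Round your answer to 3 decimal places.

E[S] = 2.4,  E[T] = 0.7,  E[ST] = 1.75
var(S) = 6.5 − (2.4)² = 0.74;  var(T) = 0.7 − (0.7)² = 0.21
Cov(S,T) = 1.75 − (2.4)(0.7) = 0.07
var(-S + 2T) = (-1)²·0.74 + (2)²·0.21 + 2·(-1)·(2)·0.07 = 1.3

1.300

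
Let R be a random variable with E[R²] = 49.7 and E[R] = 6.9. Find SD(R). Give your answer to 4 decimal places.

1.4457

Var(R) = 49.7 − (6.9)² = 2.09
SD(R) = √2.09 ≈ 1.4457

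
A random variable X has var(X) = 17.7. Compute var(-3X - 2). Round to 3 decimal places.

159.300

var(-3X - 2) = (-3)²·var(X) = 9·17.7 = 159.3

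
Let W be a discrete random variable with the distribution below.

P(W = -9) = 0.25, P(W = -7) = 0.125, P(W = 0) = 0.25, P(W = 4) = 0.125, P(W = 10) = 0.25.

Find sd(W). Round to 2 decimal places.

E[W] = (-9)(0.25) + (-7)(0.125) + (0)(0.25) + (4)(0.125) + (10)(0.25) = -0.125
E[W²] = (-9)²(0.25) + (-7)²(0.125) + (0)²(0.25) + (4)²(0.125) + (10)²(0.25) = 53.375
V(W) = E[W²] − (E[W])² = 53.375 − (-0.125)² = 53.359375
sd(W) = √53.359375 ≈ 7.30

7.30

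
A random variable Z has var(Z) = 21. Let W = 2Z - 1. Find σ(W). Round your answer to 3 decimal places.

var(2Z - 1) = (2)²·21 = 84
σ(W) = √84 ≈ 9.165

9.165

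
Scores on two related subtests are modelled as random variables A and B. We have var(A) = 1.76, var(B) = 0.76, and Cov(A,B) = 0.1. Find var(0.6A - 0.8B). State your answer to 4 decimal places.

1.0240

var(0.6A - 0.8B) = (0.6)²·var(A) + (-0.8)²·var(B) + 2·(0.6)·(-0.8)·Cov(A,B)
= 0.36·1.76 + 0.64·0.76 + -0.96·0.1 = 1.024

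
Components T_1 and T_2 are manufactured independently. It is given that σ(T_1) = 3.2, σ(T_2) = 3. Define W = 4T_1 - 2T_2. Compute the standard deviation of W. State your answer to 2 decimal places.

V(T_1) = 10.24, V(T_2) = 9
By independence, V(W) = (4)²V(T_1) + (-2)²V(T_2)
= (4)²·10.24 + (-2)²·9 = 199.84
σ(W) = √199.84 ≈ 14.14

14.14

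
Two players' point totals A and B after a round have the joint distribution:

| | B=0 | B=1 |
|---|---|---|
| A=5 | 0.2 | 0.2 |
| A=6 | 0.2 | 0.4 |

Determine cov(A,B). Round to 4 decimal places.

0.0400

E[A] = 5.6,  E[B] = 0.6
E[AB] = 3.4
cov(A,B) = E[AB] − E[A]E[B] = 3.4 − (5.6)(0.6) = 0.04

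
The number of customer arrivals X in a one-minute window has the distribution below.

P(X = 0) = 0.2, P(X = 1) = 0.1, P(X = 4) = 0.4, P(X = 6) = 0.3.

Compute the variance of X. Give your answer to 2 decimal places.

E[X] = (0)(0.2) + (1)(0.1) + (4)(0.4) + (6)(0.3) = 3.5
E[X²] = (0)²(0.2) + (1)²(0.1) + (4)²(0.4) + (6)²(0.3) = 17.3
Var(X) = E[X²] − (E[X])² = 17.3 − (3.5)² = 5.05

5.05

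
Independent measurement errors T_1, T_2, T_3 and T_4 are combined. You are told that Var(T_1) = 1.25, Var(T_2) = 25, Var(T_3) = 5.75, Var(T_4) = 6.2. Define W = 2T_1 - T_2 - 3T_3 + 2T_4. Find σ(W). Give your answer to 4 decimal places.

10.3223

By independence, Var(W) = (2)²Var(T_1) + (-1)²Var(T_2) + (-3)²Var(T_3) + (2)²Var(T_4)
= (2)²·1.25 + (-1)²·25 + (-3)²·5.75 + (2)²·6.2 = 106.55
σ(W) = √106.55 ≈ 10.3223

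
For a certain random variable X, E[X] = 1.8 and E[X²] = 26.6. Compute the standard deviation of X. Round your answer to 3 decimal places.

4.833

Var(X) = 26.6 − (1.8)² = 23.36
sd(X) = √23.36 ≈ 4.833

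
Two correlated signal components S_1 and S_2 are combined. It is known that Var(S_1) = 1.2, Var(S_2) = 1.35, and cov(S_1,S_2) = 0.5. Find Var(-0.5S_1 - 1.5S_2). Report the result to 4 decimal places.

4.0875

Var(-0.5S_1 - 1.5S_2) = (-0.5)²·Var(S_1) + (-1.5)²·Var(S_2) + 2·(-0.5)·(-1.5)·cov(S_1,S_2)
= 0.25·1.2 + 2.25·1.35 + 1.5·0.5 = 4.0875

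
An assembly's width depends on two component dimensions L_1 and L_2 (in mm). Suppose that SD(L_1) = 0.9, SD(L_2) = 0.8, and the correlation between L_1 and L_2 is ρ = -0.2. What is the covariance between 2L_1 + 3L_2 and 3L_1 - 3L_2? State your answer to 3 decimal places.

-1.332

V(L_1) = (0.9)² = 0.81;  V(L_2) = (0.8)² = 0.64
cov(L_1,L_2) = ρ·SD(L_1)·SD(L_2) = -0.2·0.9·0.8 = -0.144
cov(2L_1 + 3L_2, 3L_1 - 3L_2) = (2)(3)V(L_1) + (3)(-3)V(L_2) + [(2)(-3) + (3)(3)]cov(L_1,L_2)
= 6·0.81 + -9·0.64 + 3·-0.144 = -1.332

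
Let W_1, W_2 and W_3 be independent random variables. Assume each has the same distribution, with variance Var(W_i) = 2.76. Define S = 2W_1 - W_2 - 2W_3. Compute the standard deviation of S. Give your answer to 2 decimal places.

4.98

By independence, Var(S) = (2)²Var(W_1) + (-1)²Var(W_2) + (-2)²Var(W_3)
= (2)²·2.76 + (-1)²·2.76 + (-2)²·2.76 = 24.84
σ(S) = √24.84 ≈ 4.98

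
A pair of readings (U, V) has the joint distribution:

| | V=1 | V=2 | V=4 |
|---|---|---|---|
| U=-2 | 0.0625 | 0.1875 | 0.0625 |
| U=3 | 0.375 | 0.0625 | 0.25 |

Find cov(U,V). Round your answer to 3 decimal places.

E[U] = 1.4375,  E[V] = 2.1875
E[UV] = 3.125
cov(U,V) = E[UV] − E[U]E[V] = 3.125 − (1.4375)(2.1875) = -0.01953125

-0.020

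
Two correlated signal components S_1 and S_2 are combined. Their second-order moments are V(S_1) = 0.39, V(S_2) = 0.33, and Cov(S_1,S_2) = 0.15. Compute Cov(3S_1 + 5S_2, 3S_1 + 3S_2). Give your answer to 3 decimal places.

Cov(3S_1 + 5S_2, 3S_1 + 3S_2) = (3)(3)V(S_1) + (5)(3)V(S_2) + [(3)(3) + (5)(3)]Cov(S_1,S_2)
= 9·0.39 + 15·0.33 + 24·0.15 = 12.06

12.060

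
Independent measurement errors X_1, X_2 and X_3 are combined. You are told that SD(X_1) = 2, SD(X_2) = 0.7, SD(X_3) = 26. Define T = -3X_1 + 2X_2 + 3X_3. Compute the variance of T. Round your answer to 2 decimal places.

6121.96

var(X_1) = 4, var(X_2) = 0.49, var(X_3) = 676
By independence, var(T) = (-3)²var(X_1) + (2)²var(X_2) + (3)²var(X_3)
= (-3)²·4 + (2)²·0.49 + (3)²·676 = 6121.96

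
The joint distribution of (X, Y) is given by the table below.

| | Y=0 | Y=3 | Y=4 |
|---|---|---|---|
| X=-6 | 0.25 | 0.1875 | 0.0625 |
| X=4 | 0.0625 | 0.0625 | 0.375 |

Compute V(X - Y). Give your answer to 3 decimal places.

19.250

E[X] = -1,  E[Y] = 2.5,  E[XY] = 1.875
V(X) = 26 − (-1)² = 25;  V(Y) = 9.25 − (2.5)² = 3
Cov(X,Y) = 1.875 − (-1)(2.5) = 4.375
V(X - Y) = (1)²·25 + (-1)²·3 + 2·(1)·(-1)·4.375 = 19.25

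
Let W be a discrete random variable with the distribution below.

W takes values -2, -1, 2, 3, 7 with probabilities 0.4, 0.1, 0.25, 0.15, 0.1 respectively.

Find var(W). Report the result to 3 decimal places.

8.388

E[W] = (-2)(0.4) + (-1)(0.1) + (2)(0.25) + (3)(0.15) + (7)(0.1) = 0.75
E[W²] = (-2)²(0.4) + (-1)²(0.1) + (2)²(0.25) + (3)²(0.15) + (7)²(0.1) = 8.95
var(W) = E[W²] − (E[W])² = 8.95 − (0.75)² = 8.3875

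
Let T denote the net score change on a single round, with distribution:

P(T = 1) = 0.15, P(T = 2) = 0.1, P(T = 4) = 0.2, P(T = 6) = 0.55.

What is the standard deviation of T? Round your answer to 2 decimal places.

1.94

E[T] = (1)(0.15) + (2)(0.1) + (4)(0.2) + (6)(0.55) = 4.45
E[T²] = (1)²(0.15) + (2)²(0.1) + (4)²(0.2) + (6)²(0.55) = 23.55
Var(T) = E[T²] − (E[T])² = 23.55 − (4.45)² = 3.7475
σ(T) = √3.7475 ≈ 1.94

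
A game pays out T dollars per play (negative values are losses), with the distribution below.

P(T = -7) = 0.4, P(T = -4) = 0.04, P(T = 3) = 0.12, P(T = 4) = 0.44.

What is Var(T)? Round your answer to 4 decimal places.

27.6544

E[T] = (-7)(0.4) + (-4)(0.04) + (3)(0.12) + (4)(0.44) = -0.84
E[T²] = (-7)²(0.4) + (-4)²(0.04) + (3)²(0.12) + (4)²(0.44) = 28.36
Var(T) = E[T²] − (E[T])² = 28.36 − (-0.84)² = 27.6544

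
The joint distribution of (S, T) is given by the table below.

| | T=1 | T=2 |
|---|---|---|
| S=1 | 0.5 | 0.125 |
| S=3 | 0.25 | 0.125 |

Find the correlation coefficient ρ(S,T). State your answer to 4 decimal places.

E[S] = 1.75,  E[T] = 1.25
E[ST] = 2.25
Cov(S,T) = E[ST] − E[S]E[T] = 2.25 − (1.75)(1.25) = 0.0625
Var(S) = 0.9375,  Var(T) = 0.1875
ρ = 0.0625 / √(0.9375·0.1875) ≈ 0.1491

0.1491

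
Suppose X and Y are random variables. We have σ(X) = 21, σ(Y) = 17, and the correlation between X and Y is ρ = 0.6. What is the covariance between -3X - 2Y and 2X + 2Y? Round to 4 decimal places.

V(X) = (21)² = 441;  V(Y) = (17)² = 289
Cov(X,Y) = ρ·σ(X)·σ(Y) = 0.6·21·17 = 214.2
Cov(-3X - 2Y, 2X + 2Y) = (-3)(2)V(X) + (-2)(2)V(Y) + [(-3)(2) + (-2)(2)]Cov(X,Y)
= -6·441 + -4·289 + -10·214.2 = -5944

-5944.0000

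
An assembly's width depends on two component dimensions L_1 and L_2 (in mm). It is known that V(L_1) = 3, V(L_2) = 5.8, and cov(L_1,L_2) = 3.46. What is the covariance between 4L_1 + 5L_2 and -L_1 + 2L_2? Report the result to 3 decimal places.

56.380

cov(4L_1 + 5L_2, -L_1 + 2L_2) = (4)(-1)V(L_1) + (5)(2)V(L_2) + [(4)(2) + (5)(-1)]cov(L_1,L_2)
= -4·3 + 10·5.8 + 3·3.46 = 56.38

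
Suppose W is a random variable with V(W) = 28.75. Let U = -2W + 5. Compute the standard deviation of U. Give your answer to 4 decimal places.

10.7238

V(-2W + 5) = (-2)²·28.75 = 115
SD(U) = √115 ≈ 10.7238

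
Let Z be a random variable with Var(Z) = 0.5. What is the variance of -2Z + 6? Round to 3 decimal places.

2.000

Var(-2Z + 6) = (-2)²·Var(Z) = 4·0.5 = 2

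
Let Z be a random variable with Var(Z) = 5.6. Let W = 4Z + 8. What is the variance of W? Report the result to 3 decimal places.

Var(4Z + 8) = (4)²·Var(Z) = 16·5.6 = 89.6

89.600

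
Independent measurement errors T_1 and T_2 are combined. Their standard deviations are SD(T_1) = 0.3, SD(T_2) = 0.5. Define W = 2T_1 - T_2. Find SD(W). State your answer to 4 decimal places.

0.7810

V(T_1) = 0.09, V(T_2) = 0.25
By independence, V(W) = (2)²V(T_1) + (-1)²V(T_2)
= (2)²·0.09 + (-1)²·0.25 = 0.61
SD(W) = √0.61 ≈ 0.7810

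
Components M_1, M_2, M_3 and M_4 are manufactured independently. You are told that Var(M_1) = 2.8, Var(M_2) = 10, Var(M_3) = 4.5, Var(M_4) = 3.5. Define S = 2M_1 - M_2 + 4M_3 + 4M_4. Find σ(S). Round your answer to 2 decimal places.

12.21

By independence, Var(S) = (2)²Var(M_1) + (-1)²Var(M_2) + (4)²Var(M_3) + (4)²Var(M_4)
= (2)²·2.8 + (-1)²·10 + (4)²·4.5 + (4)²·3.5 = 149.2
σ(S) = √149.2 ≈ 12.21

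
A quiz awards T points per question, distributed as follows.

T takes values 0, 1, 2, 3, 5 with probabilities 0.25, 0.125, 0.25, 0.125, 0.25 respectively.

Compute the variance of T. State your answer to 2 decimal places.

E[T] = (0)(0.25) + (1)(0.125) + (2)(0.25) + (3)(0.125) + (5)(0.25) = 2.25
E[T²] = (0)²(0.25) + (1)²(0.125) + (2)²(0.25) + (3)²(0.125) + (5)²(0.25) = 8.5
V(T) = E[T²] − (E[T])² = 8.5 − (2.25)² = 3.4375

3.44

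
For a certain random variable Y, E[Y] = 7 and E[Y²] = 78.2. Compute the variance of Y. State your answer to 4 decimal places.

29.2000

V(Y) = 78.2 − (7)² = 29.2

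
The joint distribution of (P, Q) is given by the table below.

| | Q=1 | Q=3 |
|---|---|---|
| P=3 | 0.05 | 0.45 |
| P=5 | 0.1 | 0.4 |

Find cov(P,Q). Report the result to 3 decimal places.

E[P] = 4,  E[Q] = 2.7
E[PQ] = 10.7
cov(P,Q) = E[PQ] − E[P]E[Q] = 10.7 − (4)(2.7) = -0.1

-0.100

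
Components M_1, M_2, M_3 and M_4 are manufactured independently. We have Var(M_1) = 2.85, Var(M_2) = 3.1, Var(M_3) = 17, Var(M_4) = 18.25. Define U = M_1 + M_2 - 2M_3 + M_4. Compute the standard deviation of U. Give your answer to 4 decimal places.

By independence, Var(U) = (1)²Var(M_1) + (1)²Var(M_2) + (-2)²Var(M_3) + (1)²Var(M_4)
= (1)²·2.85 + (1)²·3.1 + (-2)²·17 + (1)²·18.25 = 92.2
σ(U) = √92.2 ≈ 9.6021

9.6021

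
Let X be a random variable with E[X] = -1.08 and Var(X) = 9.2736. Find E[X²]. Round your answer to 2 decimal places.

E[X²] = Var(X) + (E[X])² = 9.2736 + (-1.08)² = 10.44

10.44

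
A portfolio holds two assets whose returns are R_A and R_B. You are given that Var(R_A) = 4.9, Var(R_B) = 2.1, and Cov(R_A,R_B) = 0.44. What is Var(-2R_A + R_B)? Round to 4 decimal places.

19.9400

Var(-2R_A + R_B) = (-2)²·Var(R_A) + (1)²·Var(R_B) + 2·(-2)·(1)·Cov(R_A,R_B)
= 4·4.9 + 1·2.1 + -4·0.44 = 19.94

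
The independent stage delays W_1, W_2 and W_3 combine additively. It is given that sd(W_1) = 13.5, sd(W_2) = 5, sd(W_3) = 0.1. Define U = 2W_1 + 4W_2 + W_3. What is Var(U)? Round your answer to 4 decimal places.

Var(W_1) = 182.25, Var(W_2) = 25, Var(W_3) = 0.01
By independence, Var(U) = (2)²Var(W_1) + (4)²Var(W_2) + (1)²Var(W_3)
= (2)²·182.25 + (4)²·25 + (1)²·0.01 = 1129.01

1129.0100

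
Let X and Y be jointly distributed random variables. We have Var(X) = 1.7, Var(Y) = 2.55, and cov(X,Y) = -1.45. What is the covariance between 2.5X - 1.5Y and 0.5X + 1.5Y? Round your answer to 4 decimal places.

-7.9625

cov(2.5X - 1.5Y, 0.5X + 1.5Y) = (2.5)(0.5)Var(X) + (-1.5)(1.5)Var(Y) + [(2.5)(1.5) + (-1.5)(0.5)]cov(X,Y)
= 1.25·1.7 + -2.25·2.55 + 3·-1.45 = -7.9625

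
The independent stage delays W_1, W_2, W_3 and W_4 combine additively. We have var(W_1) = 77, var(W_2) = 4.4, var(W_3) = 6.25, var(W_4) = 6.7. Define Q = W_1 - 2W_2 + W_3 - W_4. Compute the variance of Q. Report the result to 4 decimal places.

107.5500

By independence, var(Q) = (1)²var(W_1) + (-2)²var(W_2) + (1)²var(W_3) + (-1)²var(W_4)
= (1)²·77 + (-2)²·4.4 + (1)²·6.25 + (-1)²·6.7 = 107.55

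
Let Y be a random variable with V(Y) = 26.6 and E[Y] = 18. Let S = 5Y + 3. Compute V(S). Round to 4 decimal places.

V(5Y + 3) = (5)²·V(Y) = 25·26.6 = 665

665.0000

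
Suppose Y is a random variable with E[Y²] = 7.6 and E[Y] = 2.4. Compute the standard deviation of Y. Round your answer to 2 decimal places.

1.36

Var(Y) = 7.6 − (2.4)² = 1.84
SD(Y) = √1.84 ≈ 1.36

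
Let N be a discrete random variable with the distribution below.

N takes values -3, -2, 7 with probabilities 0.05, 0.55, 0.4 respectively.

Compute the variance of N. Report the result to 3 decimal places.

E[N] = (-3)(0.05) + (-2)(0.55) + (7)(0.4) = 1.55
E[N²] = (-3)²(0.05) + (-2)²(0.55) + (7)²(0.4) = 22.25
var(N) = E[N²] − (E[N])² = 22.25 − (1.55)² = 19.8475

19.848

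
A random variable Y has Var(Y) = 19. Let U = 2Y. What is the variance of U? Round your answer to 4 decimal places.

Var(2Y) = (2)²·Var(Y) = 4·19 = 76

76.0000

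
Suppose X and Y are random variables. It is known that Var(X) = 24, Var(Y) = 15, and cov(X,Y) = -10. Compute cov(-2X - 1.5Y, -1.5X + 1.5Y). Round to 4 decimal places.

45.7500

cov(-2X - 1.5Y, -1.5X + 1.5Y) = (-2)(-1.5)Var(X) + (-1.5)(1.5)Var(Y) + [(-2)(1.5) + (-1.5)(-1.5)]cov(X,Y)
= 3·24 + -2.25·15 + -0.75·-10 = 45.75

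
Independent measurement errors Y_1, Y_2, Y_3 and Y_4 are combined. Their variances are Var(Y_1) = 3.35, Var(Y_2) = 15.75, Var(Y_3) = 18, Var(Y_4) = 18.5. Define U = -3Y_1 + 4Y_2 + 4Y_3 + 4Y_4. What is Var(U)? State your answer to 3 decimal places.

By independence, Var(U) = (-3)²Var(Y_1) + (4)²Var(Y_2) + (4)²Var(Y_3) + (4)²Var(Y_4)
= (-3)²·3.35 + (4)²·15.75 + (4)²·18 + (4)²·18.5 = 866.15

866.150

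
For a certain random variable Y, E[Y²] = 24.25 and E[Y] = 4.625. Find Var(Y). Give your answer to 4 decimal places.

Var(Y) = 24.25 − (4.625)² = 2.859375

2.8594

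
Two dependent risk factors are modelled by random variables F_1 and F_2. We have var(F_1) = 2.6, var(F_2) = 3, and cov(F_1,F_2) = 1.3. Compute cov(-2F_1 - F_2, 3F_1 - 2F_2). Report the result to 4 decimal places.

-8.3000

cov(-2F_1 - F_2, 3F_1 - 2F_2) = (-2)(3)var(F_1) + (-1)(-2)var(F_2) + [(-2)(-2) + (-1)(3)]cov(F_1,F_2)
= -6·2.6 + 2·3 + 1·1.3 = -8.3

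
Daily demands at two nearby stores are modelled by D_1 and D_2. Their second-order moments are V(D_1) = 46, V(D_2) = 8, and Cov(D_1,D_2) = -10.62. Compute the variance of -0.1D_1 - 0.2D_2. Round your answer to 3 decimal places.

0.355

V(-0.1D_1 - 0.2D_2) = (-0.1)²·V(D_1) + (-0.2)²·V(D_2) + 2·(-0.1)·(-0.2)·Cov(D_1,D_2)
= 0.01·46 + 0.04·8 + 0.04·-10.62 = 0.3552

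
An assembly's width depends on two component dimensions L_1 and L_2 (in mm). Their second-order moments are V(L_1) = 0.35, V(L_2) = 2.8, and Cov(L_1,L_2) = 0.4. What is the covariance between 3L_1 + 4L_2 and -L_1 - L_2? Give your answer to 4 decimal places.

-15.0500

Cov(3L_1 + 4L_2, -L_1 - L_2) = (3)(-1)V(L_1) + (4)(-1)V(L_2) + [(3)(-1) + (4)(-1)]Cov(L_1,L_2)
= -3·0.35 + -4·2.8 + -7·0.4 = -15.05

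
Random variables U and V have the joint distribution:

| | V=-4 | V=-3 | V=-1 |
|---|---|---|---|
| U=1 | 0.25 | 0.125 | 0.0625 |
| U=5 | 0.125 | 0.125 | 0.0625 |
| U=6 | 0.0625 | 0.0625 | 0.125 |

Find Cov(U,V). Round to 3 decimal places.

0.781

E[U] = 3.5,  E[V] = -2.9375
E[UV] = -9.5
Cov(U,V) = E[UV] − E[U]E[V] = -9.5 − (3.5)(-2.9375) = 0.78125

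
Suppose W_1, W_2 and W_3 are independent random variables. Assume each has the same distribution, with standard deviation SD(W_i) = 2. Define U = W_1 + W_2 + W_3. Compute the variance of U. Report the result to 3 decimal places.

12.000

var(W_i) = (2)² = 4
By independence, var(U) = (1)²var(W_1) + (1)²var(W_2) + (1)²var(W_3)
= (1)²·4 + (1)²·4 + (1)²·4 = 12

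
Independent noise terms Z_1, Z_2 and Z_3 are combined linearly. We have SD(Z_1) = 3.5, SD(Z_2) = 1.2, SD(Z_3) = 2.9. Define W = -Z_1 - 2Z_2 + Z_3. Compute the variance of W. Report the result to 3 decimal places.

Var(Z_1) = 12.25, Var(Z_2) = 1.44, Var(Z_3) = 8.41
By independence, Var(W) = (-1)²Var(Z_1) + (-2)²Var(Z_2) + (1)²Var(Z_3)
= (-1)²·12.25 + (-2)²·1.44 + (1)²·8.41 = 26.42

26.420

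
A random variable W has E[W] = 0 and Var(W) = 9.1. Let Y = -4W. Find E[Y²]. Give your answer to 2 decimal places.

E[-4W] = -4·0 = 0
Var(-4W) = (-4)²·9.1 = 145.6
E[Y²] = Var(Y) + (E[Y])² = 145.6 + (0)² = 145.6

145.60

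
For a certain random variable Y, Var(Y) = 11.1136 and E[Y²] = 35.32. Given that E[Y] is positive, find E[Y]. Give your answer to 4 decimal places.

4.9200

(E[Y])² = E[Y²] − Var(Y) = 35.32 − 11.1136 = 24.2064
E[Y] = √24.2064 = 4.92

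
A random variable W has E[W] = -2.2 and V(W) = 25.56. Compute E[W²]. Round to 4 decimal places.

E[W²] = V(W) + (E[W])² = 25.56 + (-2.2)² = 30.4

30.4000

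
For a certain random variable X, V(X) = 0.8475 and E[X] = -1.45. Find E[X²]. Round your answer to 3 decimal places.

2.950

E[X²] = V(X) + (E[X])² = 0.8475 + (-1.45)² = 2.95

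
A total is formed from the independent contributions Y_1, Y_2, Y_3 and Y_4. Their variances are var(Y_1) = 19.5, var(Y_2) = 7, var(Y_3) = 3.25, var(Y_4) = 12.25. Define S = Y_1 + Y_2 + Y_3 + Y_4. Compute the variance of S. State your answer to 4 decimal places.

By independence, var(S) = (1)²var(Y_1) + (1)²var(Y_2) + (1)²var(Y_3) + (1)²var(Y_4)
= (1)²·19.5 + (1)²·7 + (1)²·3.25 + (1)²·12.25 = 42

42.0000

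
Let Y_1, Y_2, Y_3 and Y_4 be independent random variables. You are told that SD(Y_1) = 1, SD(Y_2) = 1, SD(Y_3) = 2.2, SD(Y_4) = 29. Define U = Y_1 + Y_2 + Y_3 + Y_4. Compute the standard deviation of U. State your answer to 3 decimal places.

Var(Y_1) = 1, Var(Y_2) = 1, Var(Y_3) = 4.84, Var(Y_4) = 841
By independence, Var(U) = (1)²Var(Y_1) + (1)²Var(Y_2) + (1)²Var(Y_3) + (1)²Var(Y_4)
= (1)²·1 + (1)²·1 + (1)²·4.84 + (1)²·841 = 847.84
SD(U) = √847.84 ≈ 29.118

29.118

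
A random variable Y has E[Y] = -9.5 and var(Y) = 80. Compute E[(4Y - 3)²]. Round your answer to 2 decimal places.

E[4Y - 3] = 4·-9.5 − 3 = -41
var(4Y - 3) = (4)²·80 = 1280
E[(4Y - 3)²] = var((4Y - 3)) + (E[(4Y - 3)])² = 1280 + (-41)² = 2961

2961.00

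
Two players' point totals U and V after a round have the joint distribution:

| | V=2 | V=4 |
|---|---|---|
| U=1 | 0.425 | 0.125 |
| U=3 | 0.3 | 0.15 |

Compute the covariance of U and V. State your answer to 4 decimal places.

E[U] = 1.9,  E[V] = 2.55
E[UV] = 4.95
Cov(U,V) = E[UV] − E[U]E[V] = 4.95 − (1.9)(2.55) = 0.105

0.1050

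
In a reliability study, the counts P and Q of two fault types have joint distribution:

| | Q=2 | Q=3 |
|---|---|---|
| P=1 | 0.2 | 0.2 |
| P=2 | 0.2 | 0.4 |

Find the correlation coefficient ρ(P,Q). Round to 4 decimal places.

0.1667

E[P] = 1.6,  E[Q] = 2.6
E[PQ] = 4.2
Cov(P,Q) = E[PQ] − E[P]E[Q] = 4.2 − (1.6)(2.6) = 0.04
Var(P) = 0.24,  Var(Q) = 0.24
ρ = 0.04 / √(0.24·0.24) ≈ 0.1667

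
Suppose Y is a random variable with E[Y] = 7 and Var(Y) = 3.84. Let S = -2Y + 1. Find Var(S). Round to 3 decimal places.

Var(-2Y + 1) = (-2)²·Var(Y) = 4·3.84 = 15.36

15.360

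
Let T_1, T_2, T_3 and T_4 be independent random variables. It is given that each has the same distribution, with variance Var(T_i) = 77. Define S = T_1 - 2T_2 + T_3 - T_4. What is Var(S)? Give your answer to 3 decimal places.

By independence, Var(S) = (1)²Var(T_1) + (-2)²Var(T_2) + (1)²Var(T_3) + (-1)²Var(T_4)
= (1)²·77 + (-2)²·77 + (1)²·77 + (-1)²·77 = 539

539.000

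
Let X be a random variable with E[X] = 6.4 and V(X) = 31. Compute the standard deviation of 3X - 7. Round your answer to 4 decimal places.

V(3X - 7) = (3)²·31 = 279
sd(3X - 7) = √279 ≈ 16.7033

16.7033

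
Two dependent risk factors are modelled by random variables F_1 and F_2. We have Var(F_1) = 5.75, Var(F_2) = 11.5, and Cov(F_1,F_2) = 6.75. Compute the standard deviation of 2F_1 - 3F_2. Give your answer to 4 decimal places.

6.7454

Var(2F_1 - 3F_2) = (2)²·Var(F_1) + (-3)²·Var(F_2) + 2·(2)·(-3)·Cov(F_1,F_2)
= 4·5.75 + 9·11.5 + -12·6.75 = 45.5
sd(2F_1 - 3F_2) = √45.5 ≈ 6.7454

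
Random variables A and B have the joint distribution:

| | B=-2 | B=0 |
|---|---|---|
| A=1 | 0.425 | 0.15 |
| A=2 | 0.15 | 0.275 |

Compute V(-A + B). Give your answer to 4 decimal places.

0.8444

E[A] = 1.425,  E[B] = -1.15,  E[AB] = -1.45
V(A) = 2.275 − (1.425)² = 0.244375;  V(B) = 2.3 − (-1.15)² = 0.9775
Cov(A,B) = -1.45 − (1.425)(-1.15) = 0.18875
V(-A + B) = (-1)²·0.244375 + (1)²·0.9775 + 2·(-1)·(1)·0.18875 = 0.844375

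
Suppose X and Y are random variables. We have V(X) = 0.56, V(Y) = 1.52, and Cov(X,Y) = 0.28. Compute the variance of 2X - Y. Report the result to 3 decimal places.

V(2X - Y) = (2)²·V(X) + (-1)²·V(Y) + 2·(2)·(-1)·Cov(X,Y)
= 4·0.56 + 1·1.52 + -4·0.28 = 2.64

2.640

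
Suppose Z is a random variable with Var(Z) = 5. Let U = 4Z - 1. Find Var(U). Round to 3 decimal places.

80.000

Var(4Z - 1) = (4)²·Var(Z) = 16·5 = 80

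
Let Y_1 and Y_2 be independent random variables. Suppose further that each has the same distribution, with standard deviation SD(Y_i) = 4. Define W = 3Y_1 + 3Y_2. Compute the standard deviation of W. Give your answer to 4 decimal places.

16.9706

V(Y_i) = (4)² = 16
By independence, V(W) = (3)²V(Y_1) + (3)²V(Y_2)
= (3)²·16 + (3)²·16 = 288
SD(W) = √288 ≈ 16.9706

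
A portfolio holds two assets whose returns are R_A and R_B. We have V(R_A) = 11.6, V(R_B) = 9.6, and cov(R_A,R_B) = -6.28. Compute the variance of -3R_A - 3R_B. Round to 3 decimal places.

77.760

V(-3R_A - 3R_B) = (-3)²·V(R_A) + (-3)²·V(R_B) + 2·(-3)·(-3)·cov(R_A,R_B)
= 9·11.6 + 9·9.6 + 18·-6.28 = 77.76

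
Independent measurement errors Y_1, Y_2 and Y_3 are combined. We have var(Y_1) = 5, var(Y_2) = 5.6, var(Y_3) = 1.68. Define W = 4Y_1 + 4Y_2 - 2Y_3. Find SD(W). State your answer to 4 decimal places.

By independence, var(W) = (4)²var(Y_1) + (4)²var(Y_2) + (-2)²var(Y_3)
= (4)²·5 + (4)²·5.6 + (-2)²·1.68 = 176.32
SD(W) = √176.32 ≈ 13.2786

13.2786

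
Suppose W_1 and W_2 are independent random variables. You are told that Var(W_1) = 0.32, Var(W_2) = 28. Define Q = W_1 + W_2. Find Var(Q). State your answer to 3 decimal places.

28.320

By independence, Var(Q) = (1)²Var(W_1) + (1)²Var(W_2)
= (1)²·0.32 + (1)²·28 = 28.32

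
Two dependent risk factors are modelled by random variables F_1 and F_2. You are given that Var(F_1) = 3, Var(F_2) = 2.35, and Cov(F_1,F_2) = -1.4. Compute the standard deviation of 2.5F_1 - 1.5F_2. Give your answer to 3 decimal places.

5.877

Var(2.5F_1 - 1.5F_2) = (2.5)²·Var(F_1) + (-1.5)²·Var(F_2) + 2·(2.5)·(-1.5)·Cov(F_1,F_2)
= 6.25·3 + 2.25·2.35 + -7.5·-1.4 = 34.5375
sd(2.5F_1 - 1.5F_2) = √34.5375 ≈ 5.877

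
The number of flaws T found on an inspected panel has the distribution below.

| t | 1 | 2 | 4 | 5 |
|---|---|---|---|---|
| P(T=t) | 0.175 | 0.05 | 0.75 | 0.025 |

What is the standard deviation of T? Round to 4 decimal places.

1.2000

E[T] = (1)(0.175) + (2)(0.05) + (4)(0.75) + (5)(0.025) = 3.4
E[T²] = (1)²(0.175) + (2)²(0.05) + (4)²(0.75) + (5)²(0.025) = 13
Var(T) = E[T²] − (E[T])² = 13 − (3.4)² = 1.44
sd(T) = √1.44 ≈ 1.2000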